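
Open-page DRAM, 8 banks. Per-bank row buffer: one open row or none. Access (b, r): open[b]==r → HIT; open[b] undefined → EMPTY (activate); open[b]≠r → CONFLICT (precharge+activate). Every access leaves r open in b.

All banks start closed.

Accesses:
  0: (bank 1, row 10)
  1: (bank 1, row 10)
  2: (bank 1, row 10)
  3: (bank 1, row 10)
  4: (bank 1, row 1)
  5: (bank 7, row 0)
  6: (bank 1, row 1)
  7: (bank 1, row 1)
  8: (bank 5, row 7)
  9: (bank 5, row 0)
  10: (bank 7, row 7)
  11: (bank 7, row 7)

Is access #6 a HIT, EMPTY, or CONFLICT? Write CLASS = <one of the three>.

  [0] b1 r10: no row ⇒ E
  [1] b1 r10: had r10 ⇒ H
  [2] b1 r10: had r10 ⇒ H
  [3] b1 r10: had r10 ⇒ H
  [4] b1 r1: had r10 ⇒ C
  [5] b7 r0: no row ⇒ E
  [6] b1 r1: had r1 ⇒ H
  [7] b1 r1: had r1 ⇒ H
  [8] b5 r7: no row ⇒ E
  [9] b5 r0: had r7 ⇒ C
  [10] b7 r7: had r0 ⇒ C
  [11] b7 r7: had r7 ⇒ H

CLASS = HIT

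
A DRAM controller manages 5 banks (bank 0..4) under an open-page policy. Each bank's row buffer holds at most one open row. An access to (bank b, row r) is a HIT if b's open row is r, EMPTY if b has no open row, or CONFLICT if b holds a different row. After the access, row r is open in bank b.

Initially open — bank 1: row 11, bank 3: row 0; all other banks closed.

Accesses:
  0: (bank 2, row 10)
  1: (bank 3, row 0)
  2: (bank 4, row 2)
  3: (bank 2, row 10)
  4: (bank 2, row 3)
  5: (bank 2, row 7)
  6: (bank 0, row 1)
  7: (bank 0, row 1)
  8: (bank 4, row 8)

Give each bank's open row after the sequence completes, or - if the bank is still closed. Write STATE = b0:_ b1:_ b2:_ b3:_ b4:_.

STATE = b0:1 b1:11 b2:7 b3:0 b4:8

  [0] b2 r10: no row ⇒ E
  [1] b3 r0: had r0 ⇒ H
  [2] b4 r2: no row ⇒ E
  [3] b2 r10: had r10 ⇒ H
  [4] b2 r3: had r10 ⇒ C
  [5] b2 r7: had r3 ⇒ C
  [6] b0 r1: no row ⇒ E
  [7] b0 r1: had r1 ⇒ H
  [8] b4 r8: had r2 ⇒ C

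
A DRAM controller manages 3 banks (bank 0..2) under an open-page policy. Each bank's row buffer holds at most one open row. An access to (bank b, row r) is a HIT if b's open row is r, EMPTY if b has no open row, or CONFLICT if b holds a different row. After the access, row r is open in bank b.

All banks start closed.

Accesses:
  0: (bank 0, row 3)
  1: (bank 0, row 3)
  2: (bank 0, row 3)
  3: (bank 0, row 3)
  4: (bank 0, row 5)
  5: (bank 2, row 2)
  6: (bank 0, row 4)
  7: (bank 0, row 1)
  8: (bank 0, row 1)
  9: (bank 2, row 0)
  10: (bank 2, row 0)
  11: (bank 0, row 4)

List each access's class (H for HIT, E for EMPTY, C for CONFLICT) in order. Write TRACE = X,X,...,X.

  [0] b0 r3: no row ⇒ E
  [1] b0 r3: had r3 ⇒ H
  [2] b0 r3: had r3 ⇒ H
  [3] b0 r3: had r3 ⇒ H
  [4] b0 r5: had r3 ⇒ C
  [5] b2 r2: no row ⇒ E
  [6] b0 r4: had r5 ⇒ C
  [7] b0 r1: had r4 ⇒ C
  [8] b0 r1: had r1 ⇒ H
  [9] b2 r0: had r2 ⇒ C
  [10] b2 r0: had r0 ⇒ H
  [11] b0 r4: had r1 ⇒ C

TRACE = E,H,H,H,C,E,C,C,H,C,H,C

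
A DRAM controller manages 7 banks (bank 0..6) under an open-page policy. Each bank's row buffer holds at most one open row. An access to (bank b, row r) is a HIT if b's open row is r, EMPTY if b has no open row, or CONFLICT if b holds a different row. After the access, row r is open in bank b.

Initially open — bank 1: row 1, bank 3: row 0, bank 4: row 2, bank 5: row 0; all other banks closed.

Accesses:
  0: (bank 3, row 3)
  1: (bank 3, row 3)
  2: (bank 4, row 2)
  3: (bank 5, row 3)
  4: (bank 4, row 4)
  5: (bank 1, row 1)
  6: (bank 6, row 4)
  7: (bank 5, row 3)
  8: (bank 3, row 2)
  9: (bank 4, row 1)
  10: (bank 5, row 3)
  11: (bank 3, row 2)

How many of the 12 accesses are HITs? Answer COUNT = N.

COUNT = 6

0: bank 3 row 3 — prev 0 → CONFLICT
1: bank 3 row 3 — prev 3 → HIT
2: bank 4 row 2 — prev 2 → HIT
3: bank 5 row 3 — prev 0 → CONFLICT
4: bank 4 row 4 — prev 2 → CONFLICT
5: bank 1 row 1 — prev 1 → HIT
6: bank 6 row 4 — prev None → EMPTY
7: bank 5 row 3 — prev 3 → HIT
8: bank 3 row 2 — prev 3 → CONFLICT
9: bank 4 row 1 — prev 4 → CONFLICT
10: bank 5 row 3 — prev 3 → HIT
11: bank 3 row 2 — prev 2 → HIT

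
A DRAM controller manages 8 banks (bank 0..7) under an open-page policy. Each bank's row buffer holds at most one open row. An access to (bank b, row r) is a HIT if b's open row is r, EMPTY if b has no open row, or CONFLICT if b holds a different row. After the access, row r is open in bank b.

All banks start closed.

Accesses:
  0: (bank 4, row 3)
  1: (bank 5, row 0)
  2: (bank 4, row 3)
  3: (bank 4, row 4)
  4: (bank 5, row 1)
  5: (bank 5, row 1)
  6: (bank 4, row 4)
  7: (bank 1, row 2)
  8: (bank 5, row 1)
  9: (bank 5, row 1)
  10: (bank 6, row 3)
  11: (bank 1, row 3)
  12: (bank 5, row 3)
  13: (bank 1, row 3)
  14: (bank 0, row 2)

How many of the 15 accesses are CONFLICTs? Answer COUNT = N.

  [0] b4 r3: no row ⇒ E
  [1] b5 r0: no row ⇒ E
  [2] b4 r3: had r3 ⇒ H
  [3] b4 r4: had r3 ⇒ C
  [4] b5 r1: had r0 ⇒ C
  [5] b5 r1: had r1 ⇒ H
  [6] b4 r4: had r4 ⇒ H
  [7] b1 r2: no row ⇒ E
  [8] b5 r1: had r1 ⇒ H
  [9] b5 r1: had r1 ⇒ H
  [10] b6 r3: no row ⇒ E
  [11] b1 r3: had r2 ⇒ C
  [12] b5 r3: had r1 ⇒ C
  [13] b1 r3: had r3 ⇒ H
  [14] b0 r2: no row ⇒ E

COUNT = 4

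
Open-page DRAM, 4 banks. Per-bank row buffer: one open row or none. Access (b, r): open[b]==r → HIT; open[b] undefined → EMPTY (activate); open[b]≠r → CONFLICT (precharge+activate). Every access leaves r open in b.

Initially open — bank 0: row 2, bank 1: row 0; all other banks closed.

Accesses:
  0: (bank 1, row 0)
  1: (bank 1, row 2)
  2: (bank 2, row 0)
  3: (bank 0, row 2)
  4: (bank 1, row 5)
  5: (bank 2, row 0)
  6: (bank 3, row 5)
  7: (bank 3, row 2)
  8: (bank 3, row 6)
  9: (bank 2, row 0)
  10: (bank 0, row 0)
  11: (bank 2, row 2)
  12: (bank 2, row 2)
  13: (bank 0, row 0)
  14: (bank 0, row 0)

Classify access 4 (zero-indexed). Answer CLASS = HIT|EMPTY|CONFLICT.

CLASS = CONFLICT

step 0: bank1 0->0 [HIT]
step 1: bank1 0->2 [CONFLICT]
step 2: bank2 None->0 [EMPTY]
step 3: bank0 2->2 [HIT]
step 4: bank1 2->5 [CONFLICT]
step 5: bank2 0->0 [HIT]
step 6: bank3 None->5 [EMPTY]
step 7: bank3 5->2 [CONFLICT]
step 8: bank3 2->6 [CONFLICT]
step 9: bank2 0->0 [HIT]
step 10: bank0 2->0 [CONFLICT]
step 11: bank2 0->2 [CONFLICT]
step 12: bank2 2->2 [HIT]
step 13: bank0 0->0 [HIT]
step 14: bank0 0->0 [HIT]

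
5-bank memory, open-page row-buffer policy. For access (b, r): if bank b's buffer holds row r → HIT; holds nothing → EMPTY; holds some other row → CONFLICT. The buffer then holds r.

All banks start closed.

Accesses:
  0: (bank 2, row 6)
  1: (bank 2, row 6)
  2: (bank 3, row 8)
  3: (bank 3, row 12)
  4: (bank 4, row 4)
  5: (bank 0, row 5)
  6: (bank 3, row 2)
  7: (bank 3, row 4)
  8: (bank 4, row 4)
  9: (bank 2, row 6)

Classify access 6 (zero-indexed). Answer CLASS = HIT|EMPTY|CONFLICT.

#0 (2,6) E
#1 (2,6) H  (was 6)
#2 (3,8) E
#3 (3,12) C  (was 8)
#4 (4,4) E
#5 (0,5) E
#6 (3,2) C  (was 12)
#7 (3,4) C  (was 2)
#8 (4,4) H  (was 4)
#9 (2,6) H  (was 6)

CLASS = CONFLICT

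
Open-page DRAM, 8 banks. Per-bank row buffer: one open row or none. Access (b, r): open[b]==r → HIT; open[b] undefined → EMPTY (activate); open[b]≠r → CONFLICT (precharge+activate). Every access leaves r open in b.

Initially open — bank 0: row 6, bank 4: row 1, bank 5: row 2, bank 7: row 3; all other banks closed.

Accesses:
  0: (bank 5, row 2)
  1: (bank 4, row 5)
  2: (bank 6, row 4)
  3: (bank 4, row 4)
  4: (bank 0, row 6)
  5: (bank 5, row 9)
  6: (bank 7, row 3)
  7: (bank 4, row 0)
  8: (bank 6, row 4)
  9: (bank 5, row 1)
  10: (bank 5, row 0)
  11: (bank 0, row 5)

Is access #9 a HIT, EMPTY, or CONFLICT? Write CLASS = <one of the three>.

0: bank 5 row 2 — prev 2 → HIT
1: bank 4 row 5 — prev 1 → CONFLICT
2: bank 6 row 4 — prev None → EMPTY
3: bank 4 row 4 — prev 5 → CONFLICT
4: bank 0 row 6 — prev 6 → HIT
5: bank 5 row 9 — prev 2 → CONFLICT
6: bank 7 row 3 — prev 3 → HIT
7: bank 4 row 0 — prev 4 → CONFLICT
8: bank 6 row 4 — prev 4 → HIT
9: bank 5 row 1 — prev 9 → CONFLICT
10: bank 5 row 0 — prev 1 → CONFLICT
11: bank 0 row 5 — prev 6 → CONFLICT

CLASS = CONFLICT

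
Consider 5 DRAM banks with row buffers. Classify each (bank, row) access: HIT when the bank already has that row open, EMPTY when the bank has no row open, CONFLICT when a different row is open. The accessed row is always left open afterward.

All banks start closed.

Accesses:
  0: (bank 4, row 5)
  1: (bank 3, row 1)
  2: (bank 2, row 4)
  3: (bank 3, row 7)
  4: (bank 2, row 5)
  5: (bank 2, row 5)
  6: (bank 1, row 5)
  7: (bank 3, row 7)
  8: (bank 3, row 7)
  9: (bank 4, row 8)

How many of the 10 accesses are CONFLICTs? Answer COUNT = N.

COUNT = 3

0: bank 4 row 5 — prev None → EMPTY
1: bank 3 row 1 — prev None → EMPTY
2: bank 2 row 4 — prev None → EMPTY
3: bank 3 row 7 — prev 1 → CONFLICT
4: bank 2 row 5 — prev 4 → CONFLICT
5: bank 2 row 5 — prev 5 → HIT
6: bank 1 row 5 — prev None → EMPTY
7: bank 3 row 7 — prev 7 → HIT
8: bank 3 row 7 — prev 7 → HIT
9: bank 4 row 8 — prev 5 → CONFLICT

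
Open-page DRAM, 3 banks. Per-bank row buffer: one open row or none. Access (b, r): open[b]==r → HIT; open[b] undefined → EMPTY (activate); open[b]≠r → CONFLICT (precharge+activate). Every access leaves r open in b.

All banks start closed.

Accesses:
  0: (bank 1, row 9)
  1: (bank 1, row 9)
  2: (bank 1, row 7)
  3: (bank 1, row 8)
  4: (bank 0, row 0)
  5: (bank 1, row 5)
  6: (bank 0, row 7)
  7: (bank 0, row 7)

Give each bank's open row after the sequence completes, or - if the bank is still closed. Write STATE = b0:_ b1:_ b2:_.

step 0: bank1 None->9 [EMPTY]
step 1: bank1 9->9 [HIT]
step 2: bank1 9->7 [CONFLICT]
step 3: bank1 7->8 [CONFLICT]
step 4: bank0 None->0 [EMPTY]
step 5: bank1 8->5 [CONFLICT]
step 6: bank0 0->7 [CONFLICT]
step 7: bank0 7->7 [HIT]

STATE = b0:7 b1:5 b2:-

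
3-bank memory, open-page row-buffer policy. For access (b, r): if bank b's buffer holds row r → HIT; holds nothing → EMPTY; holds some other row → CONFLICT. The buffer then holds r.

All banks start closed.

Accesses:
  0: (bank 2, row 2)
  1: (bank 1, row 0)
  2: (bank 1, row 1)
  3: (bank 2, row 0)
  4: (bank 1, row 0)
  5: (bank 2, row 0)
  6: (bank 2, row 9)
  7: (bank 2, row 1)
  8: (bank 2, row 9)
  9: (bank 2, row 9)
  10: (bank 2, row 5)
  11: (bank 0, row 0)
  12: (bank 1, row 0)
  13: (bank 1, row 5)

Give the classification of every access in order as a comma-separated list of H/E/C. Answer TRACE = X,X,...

TRACE = E,E,C,C,C,H,C,C,C,H,C,E,H,C

step 0: bank2 None->2 [EMPTY]
step 1: bank1 None->0 [EMPTY]
step 2: bank1 0->1 [CONFLICT]
step 3: bank2 2->0 [CONFLICT]
step 4: bank1 1->0 [CONFLICT]
step 5: bank2 0->0 [HIT]
step 6: bank2 0->9 [CONFLICT]
step 7: bank2 9->1 [CONFLICT]
step 8: bank2 1->9 [CONFLICT]
step 9: bank2 9->9 [HIT]
step 10: bank2 9->5 [CONFLICT]
step 11: bank0 None->0 [EMPTY]
step 12: bank1 0->0 [HIT]
step 13: bank1 0->5 [CONFLICT]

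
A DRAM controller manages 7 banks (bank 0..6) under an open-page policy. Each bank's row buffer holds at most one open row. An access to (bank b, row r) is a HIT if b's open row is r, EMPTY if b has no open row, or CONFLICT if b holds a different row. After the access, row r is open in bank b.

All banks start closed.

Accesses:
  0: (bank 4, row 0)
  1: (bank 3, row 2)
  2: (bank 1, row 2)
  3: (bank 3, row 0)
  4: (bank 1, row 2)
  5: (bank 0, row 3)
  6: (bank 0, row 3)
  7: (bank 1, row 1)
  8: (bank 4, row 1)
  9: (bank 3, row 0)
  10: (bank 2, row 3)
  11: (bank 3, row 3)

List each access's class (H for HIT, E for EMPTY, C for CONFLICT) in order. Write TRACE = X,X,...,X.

  [0] b4 r0: no row ⇒ E
  [1] b3 r2: no row ⇒ E
  [2] b1 r2: no row ⇒ E
  [3] b3 r0: had r2 ⇒ C
  [4] b1 r2: had r2 ⇒ H
  [5] b0 r3: no row ⇒ E
  [6] b0 r3: had r3 ⇒ H
  [7] b1 r1: had r2 ⇒ C
  [8] b4 r1: had r0 ⇒ C
  [9] b3 r0: had r0 ⇒ H
  [10] b2 r3: no row ⇒ E
  [11] b3 r3: had r0 ⇒ C

TRACE = E,E,E,C,H,E,H,C,C,H,E,C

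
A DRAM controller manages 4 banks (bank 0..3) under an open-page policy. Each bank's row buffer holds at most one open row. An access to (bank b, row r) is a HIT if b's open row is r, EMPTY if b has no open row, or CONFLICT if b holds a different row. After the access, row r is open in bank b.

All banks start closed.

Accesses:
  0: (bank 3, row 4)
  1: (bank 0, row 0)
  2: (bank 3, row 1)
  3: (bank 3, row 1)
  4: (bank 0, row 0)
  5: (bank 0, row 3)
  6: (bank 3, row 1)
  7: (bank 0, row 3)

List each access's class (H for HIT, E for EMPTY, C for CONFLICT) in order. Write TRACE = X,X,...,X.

TRACE = E,E,C,H,H,C,H,H

step 0: bank3 None->4 [EMPTY]
step 1: bank0 None->0 [EMPTY]
step 2: bank3 4->1 [CONFLICT]
step 3: bank3 1->1 [HIT]
step 4: bank0 0->0 [HIT]
step 5: bank0 0->3 [CONFLICT]
step 6: bank3 1->1 [HIT]
step 7: bank0 3->3 [HIT]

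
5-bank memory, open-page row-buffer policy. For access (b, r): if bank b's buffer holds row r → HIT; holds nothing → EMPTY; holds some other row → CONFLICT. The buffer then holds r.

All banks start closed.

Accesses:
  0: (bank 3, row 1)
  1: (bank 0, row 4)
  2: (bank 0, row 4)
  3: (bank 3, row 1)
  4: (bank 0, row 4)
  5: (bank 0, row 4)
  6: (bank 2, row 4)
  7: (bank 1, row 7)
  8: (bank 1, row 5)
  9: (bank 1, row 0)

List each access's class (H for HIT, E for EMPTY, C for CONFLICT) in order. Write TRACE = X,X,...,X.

TRACE = E,E,H,H,H,H,E,E,C,C

step 0: bank3 None->1 [EMPTY]
step 1: bank0 None->4 [EMPTY]
step 2: bank0 4->4 [HIT]
step 3: bank3 1->1 [HIT]
step 4: bank0 4->4 [HIT]
step 5: bank0 4->4 [HIT]
step 6: bank2 None->4 [EMPTY]
step 7: bank1 None->7 [EMPTY]
step 8: bank1 7->5 [CONFLICT]
step 9: bank1 5->0 [CONFLICT]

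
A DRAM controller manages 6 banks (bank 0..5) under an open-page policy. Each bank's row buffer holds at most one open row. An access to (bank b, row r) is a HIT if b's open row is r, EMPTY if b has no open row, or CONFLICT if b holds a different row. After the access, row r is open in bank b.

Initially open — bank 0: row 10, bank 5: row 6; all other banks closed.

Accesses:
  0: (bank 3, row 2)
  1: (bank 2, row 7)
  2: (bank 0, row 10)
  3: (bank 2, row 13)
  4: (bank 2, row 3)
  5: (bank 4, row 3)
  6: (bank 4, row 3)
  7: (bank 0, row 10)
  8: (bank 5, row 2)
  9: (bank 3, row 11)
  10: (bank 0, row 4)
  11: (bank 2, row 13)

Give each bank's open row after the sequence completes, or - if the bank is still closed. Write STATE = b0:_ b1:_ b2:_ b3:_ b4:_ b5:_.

STATE = b0:4 b1:- b2:13 b3:11 b4:3 b5:2

#0 (3,2) E
#1 (2,7) E
#2 (0,10) H  (was 10)
#3 (2,13) C  (was 7)
#4 (2,3) C  (was 13)
#5 (4,3) E
#6 (4,3) H  (was 3)
#7 (0,10) H  (was 10)
#8 (5,2) C  (was 6)
#9 (3,11) C  (was 2)
#10 (0,4) C  (was 10)
#11 (2,13) C  (was 3)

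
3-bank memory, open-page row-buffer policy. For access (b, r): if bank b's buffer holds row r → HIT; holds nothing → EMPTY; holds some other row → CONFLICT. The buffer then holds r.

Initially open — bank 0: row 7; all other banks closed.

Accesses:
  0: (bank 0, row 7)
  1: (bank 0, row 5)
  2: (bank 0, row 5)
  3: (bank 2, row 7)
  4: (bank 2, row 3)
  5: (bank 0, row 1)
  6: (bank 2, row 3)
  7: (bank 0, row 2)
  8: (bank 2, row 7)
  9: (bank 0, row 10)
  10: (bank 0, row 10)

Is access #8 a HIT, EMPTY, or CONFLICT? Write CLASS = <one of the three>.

CLASS = CONFLICT

#0 (0,7) H  (was 7)
#1 (0,5) C  (was 7)
#2 (0,5) H  (was 5)
#3 (2,7) E
#4 (2,3) C  (was 7)
#5 (0,1) C  (was 5)
#6 (2,3) H  (was 3)
#7 (0,2) C  (was 1)
#8 (2,7) C  (was 3)
#9 (0,10) C  (was 2)
#10 (0,10) H  (was 10)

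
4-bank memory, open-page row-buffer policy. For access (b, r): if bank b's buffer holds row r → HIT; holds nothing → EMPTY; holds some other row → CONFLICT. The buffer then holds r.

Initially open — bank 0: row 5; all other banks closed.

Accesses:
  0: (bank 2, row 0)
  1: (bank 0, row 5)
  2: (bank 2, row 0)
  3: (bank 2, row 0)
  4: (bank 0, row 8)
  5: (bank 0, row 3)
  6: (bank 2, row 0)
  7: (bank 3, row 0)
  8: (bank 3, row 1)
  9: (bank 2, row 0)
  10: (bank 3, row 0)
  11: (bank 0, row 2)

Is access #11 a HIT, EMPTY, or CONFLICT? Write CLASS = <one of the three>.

CLASS = CONFLICT

0: bank 2 row 0 — prev None → EMPTY
1: bank 0 row 5 — prev 5 → HIT
2: bank 2 row 0 — prev 0 → HIT
3: bank 2 row 0 — prev 0 → HIT
4: bank 0 row 8 — prev 5 → CONFLICT
5: bank 0 row 3 — prev 8 → CONFLICT
6: bank 2 row 0 — prev 0 → HIT
7: bank 3 row 0 — prev None → EMPTY
8: bank 3 row 1 — prev 0 → CONFLICT
9: bank 2 row 0 — prev 0 → HIT
10: bank 3 row 0 — prev 1 → CONFLICT
11: bank 0 row 2 — prev 3 → CONFLICT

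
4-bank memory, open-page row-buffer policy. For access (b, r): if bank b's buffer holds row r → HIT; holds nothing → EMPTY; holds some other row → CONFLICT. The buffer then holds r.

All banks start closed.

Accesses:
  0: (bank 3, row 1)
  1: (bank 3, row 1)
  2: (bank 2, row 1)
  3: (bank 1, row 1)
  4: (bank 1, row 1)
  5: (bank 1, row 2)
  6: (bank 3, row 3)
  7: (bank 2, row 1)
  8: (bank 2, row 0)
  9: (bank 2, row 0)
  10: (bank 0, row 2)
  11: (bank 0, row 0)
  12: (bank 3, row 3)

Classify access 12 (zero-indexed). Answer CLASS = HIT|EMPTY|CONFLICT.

step 0: bank3 None->1 [EMPTY]
step 1: bank3 1->1 [HIT]
step 2: bank2 None->1 [EMPTY]
step 3: bank1 None->1 [EMPTY]
step 4: bank1 1->1 [HIT]
step 5: bank1 1->2 [CONFLICT]
step 6: bank3 1->3 [CONFLICT]
step 7: bank2 1->1 [HIT]
step 8: bank2 1->0 [CONFLICT]
step 9: bank2 0->0 [HIT]
step 10: bank0 None->2 [EMPTY]
step 11: bank0 2->0 [CONFLICT]
step 12: bank3 3->3 [HIT]

CLASS = HIT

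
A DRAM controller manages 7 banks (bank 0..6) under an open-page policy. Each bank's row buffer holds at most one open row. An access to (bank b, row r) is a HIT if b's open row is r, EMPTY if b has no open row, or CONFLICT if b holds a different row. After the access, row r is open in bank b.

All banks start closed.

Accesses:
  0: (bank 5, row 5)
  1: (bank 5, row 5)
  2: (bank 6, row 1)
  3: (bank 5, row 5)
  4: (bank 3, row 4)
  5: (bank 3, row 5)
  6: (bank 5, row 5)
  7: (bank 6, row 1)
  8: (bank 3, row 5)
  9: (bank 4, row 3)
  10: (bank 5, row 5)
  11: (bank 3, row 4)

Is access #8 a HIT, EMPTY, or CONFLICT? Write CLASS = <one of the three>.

CLASS = HIT

0: bank 5 row 5 — prev None → EMPTY
1: bank 5 row 5 — prev 5 → HIT
2: bank 6 row 1 — prev None → EMPTY
3: bank 5 row 5 — prev 5 → HIT
4: bank 3 row 4 — prev None → EMPTY
5: bank 3 row 5 — prev 4 → CONFLICT
6: bank 5 row 5 — prev 5 → HIT
7: bank 6 row 1 — prev 1 → HIT
8: bank 3 row 5 — prev 5 → HIT
9: bank 4 row 3 — prev None → EMPTY
10: bank 5 row 5 — prev 5 → HIT
11: bank 3 row 4 — prev 5 → CONFLICT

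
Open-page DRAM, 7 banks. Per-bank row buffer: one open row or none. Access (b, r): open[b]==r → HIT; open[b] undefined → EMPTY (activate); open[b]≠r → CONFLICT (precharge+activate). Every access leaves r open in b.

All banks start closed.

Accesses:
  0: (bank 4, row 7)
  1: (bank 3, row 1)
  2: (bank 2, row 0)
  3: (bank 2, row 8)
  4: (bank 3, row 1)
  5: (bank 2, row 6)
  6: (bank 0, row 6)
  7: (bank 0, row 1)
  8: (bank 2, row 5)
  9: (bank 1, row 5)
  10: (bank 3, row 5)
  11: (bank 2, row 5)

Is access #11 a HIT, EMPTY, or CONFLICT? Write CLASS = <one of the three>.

CLASS = HIT

0: bank 4 row 7 — prev None → EMPTY
1: bank 3 row 1 — prev None → EMPTY
2: bank 2 row 0 — prev None → EMPTY
3: bank 2 row 8 — prev 0 → CONFLICT
4: bank 3 row 1 — prev 1 → HIT
5: bank 2 row 6 — prev 8 → CONFLICT
6: bank 0 row 6 — prev None → EMPTY
7: bank 0 row 1 — prev 6 → CONFLICT
8: bank 2 row 5 — prev 6 → CONFLICT
9: bank 1 row 5 — prev None → EMPTY
10: bank 3 row 5 — prev 1 → CONFLICT
11: bank 2 row 5 — prev 5 → HIT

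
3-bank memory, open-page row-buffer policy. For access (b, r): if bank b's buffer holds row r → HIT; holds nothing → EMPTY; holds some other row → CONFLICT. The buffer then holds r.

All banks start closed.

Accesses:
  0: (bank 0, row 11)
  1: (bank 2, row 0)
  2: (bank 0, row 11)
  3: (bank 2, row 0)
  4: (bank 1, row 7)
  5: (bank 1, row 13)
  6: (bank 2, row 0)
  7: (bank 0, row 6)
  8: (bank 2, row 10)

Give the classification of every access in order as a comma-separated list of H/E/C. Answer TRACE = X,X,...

step 0: bank0 None->11 [EMPTY]
step 1: bank2 None->0 [EMPTY]
step 2: bank0 11->11 [HIT]
step 3: bank2 0->0 [HIT]
step 4: bank1 None->7 [EMPTY]
step 5: bank1 7->13 [CONFLICT]
step 6: bank2 0->0 [HIT]
step 7: bank0 11->6 [CONFLICT]
step 8: bank2 0->10 [CONFLICT]

TRACE = E,E,H,H,E,C,H,C,C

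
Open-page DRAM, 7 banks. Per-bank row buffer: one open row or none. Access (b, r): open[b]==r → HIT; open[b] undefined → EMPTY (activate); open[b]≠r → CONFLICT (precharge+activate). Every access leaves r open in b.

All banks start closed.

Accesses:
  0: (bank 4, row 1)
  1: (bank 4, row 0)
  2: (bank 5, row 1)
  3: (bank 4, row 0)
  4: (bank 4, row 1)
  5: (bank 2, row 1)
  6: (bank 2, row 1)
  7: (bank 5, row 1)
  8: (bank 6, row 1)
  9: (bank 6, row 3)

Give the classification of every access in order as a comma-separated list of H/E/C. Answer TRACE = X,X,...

step 0: bank4 None->1 [EMPTY]
step 1: bank4 1->0 [CONFLICT]
step 2: bank5 None->1 [EMPTY]
step 3: bank4 0->0 [HIT]
step 4: bank4 0->1 [CONFLICT]
step 5: bank2 None->1 [EMPTY]
step 6: bank2 1->1 [HIT]
step 7: bank5 1->1 [HIT]
step 8: bank6 None->1 [EMPTY]
step 9: bank6 1->3 [CONFLICT]

TRACE = E,C,E,H,C,E,H,H,E,C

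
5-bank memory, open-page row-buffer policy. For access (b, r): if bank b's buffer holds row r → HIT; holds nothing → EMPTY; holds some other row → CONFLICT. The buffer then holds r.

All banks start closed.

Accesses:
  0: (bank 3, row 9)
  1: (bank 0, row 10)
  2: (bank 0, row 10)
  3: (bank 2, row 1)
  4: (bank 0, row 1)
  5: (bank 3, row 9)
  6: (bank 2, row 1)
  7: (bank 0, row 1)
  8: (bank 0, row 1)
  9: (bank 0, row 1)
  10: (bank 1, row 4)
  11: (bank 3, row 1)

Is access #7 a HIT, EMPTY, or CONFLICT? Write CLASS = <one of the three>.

CLASS = HIT

  [0] b3 r9: no row ⇒ E
  [1] b0 r10: no row ⇒ E
  [2] b0 r10: had r10 ⇒ H
  [3] b2 r1: no row ⇒ E
  [4] b0 r1: had r10 ⇒ C
  [5] b3 r9: had r9 ⇒ H
  [6] b2 r1: had r1 ⇒ H
  [7] b0 r1: had r1 ⇒ H
  [8] b0 r1: had r1 ⇒ H
  [9] b0 r1: had r1 ⇒ H
  [10] b1 r4: no row ⇒ E
  [11] b3 r1: had r9 ⇒ C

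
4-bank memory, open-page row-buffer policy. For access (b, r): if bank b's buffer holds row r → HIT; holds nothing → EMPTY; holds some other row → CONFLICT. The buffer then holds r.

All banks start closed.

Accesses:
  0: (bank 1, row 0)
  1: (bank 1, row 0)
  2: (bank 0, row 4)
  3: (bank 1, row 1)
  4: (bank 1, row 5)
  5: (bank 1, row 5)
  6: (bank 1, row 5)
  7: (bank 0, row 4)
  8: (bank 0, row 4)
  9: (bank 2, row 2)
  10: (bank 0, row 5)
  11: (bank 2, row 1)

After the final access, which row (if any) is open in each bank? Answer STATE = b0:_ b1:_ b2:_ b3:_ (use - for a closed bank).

step 0: bank1 None->0 [EMPTY]
step 1: bank1 0->0 [HIT]
step 2: bank0 None->4 [EMPTY]
step 3: bank1 0->1 [CONFLICT]
step 4: bank1 1->5 [CONFLICT]
step 5: bank1 5->5 [HIT]
step 6: bank1 5->5 [HIT]
step 7: bank0 4->4 [HIT]
step 8: bank0 4->4 [HIT]
step 9: bank2 None->2 [EMPTY]
step 10: bank0 4->5 [CONFLICT]
step 11: bank2 2->1 [CONFLICT]

STATE = b0:5 b1:5 b2:1 b3:-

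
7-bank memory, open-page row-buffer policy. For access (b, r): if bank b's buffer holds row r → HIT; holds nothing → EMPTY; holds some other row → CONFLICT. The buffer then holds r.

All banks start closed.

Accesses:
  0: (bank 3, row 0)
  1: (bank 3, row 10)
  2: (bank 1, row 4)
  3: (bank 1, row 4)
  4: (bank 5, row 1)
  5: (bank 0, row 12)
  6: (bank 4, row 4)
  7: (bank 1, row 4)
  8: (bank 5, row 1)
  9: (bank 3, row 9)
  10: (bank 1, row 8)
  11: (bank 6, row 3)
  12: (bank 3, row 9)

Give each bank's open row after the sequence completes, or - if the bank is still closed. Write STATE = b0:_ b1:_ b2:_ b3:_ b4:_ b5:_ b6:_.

step 0: bank3 None->0 [EMPTY]
step 1: bank3 0->10 [CONFLICT]
step 2: bank1 None->4 [EMPTY]
step 3: bank1 4->4 [HIT]
step 4: bank5 None->1 [EMPTY]
step 5: bank0 None->12 [EMPTY]
step 6: bank4 None->4 [EMPTY]
step 7: bank1 4->4 [HIT]
step 8: bank5 1->1 [HIT]
step 9: bank3 10->9 [CONFLICT]
step 10: bank1 4->8 [CONFLICT]
step 11: bank6 None->3 [EMPTY]
step 12: bank3 9->9 [HIT]

STATE = b0:12 b1:8 b2:- b3:9 b4:4 b5:1 b6:3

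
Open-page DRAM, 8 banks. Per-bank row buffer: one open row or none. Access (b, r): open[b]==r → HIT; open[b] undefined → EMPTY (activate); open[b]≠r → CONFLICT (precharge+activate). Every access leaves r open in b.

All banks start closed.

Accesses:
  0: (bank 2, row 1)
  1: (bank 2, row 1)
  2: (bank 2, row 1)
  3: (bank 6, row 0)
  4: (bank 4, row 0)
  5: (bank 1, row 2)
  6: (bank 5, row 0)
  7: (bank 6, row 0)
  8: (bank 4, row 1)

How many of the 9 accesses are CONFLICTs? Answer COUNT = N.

  [0] b2 r1: no row ⇒ E
  [1] b2 r1: had r1 ⇒ H
  [2] b2 r1: had r1 ⇒ H
  [3] b6 r0: no row ⇒ E
  [4] b4 r0: no row ⇒ E
  [5] b1 r2: no row ⇒ E
  [6] b5 r0: no row ⇒ E
  [7] b6 r0: had r0 ⇒ H
  [8] b4 r1: had r0 ⇒ C

COUNT = 1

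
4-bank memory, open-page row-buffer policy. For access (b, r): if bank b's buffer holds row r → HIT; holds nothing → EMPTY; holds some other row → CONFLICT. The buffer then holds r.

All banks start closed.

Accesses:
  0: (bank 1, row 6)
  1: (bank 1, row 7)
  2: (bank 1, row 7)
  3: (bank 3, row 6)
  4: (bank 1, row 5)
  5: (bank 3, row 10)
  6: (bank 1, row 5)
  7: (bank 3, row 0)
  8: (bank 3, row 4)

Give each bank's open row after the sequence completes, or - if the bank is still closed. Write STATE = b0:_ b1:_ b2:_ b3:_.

STATE = b0:- b1:5 b2:- b3:4

  [0] b1 r6: no row ⇒ E
  [1] b1 r7: had r6 ⇒ C
  [2] b1 r7: had r7 ⇒ H
  [3] b3 r6: no row ⇒ E
  [4] b1 r5: had r7 ⇒ C
  [5] b3 r10: had r6 ⇒ C
  [6] b1 r5: had r5 ⇒ H
  [7] b3 r0: had r10 ⇒ C
  [8] b3 r4: had r0 ⇒ C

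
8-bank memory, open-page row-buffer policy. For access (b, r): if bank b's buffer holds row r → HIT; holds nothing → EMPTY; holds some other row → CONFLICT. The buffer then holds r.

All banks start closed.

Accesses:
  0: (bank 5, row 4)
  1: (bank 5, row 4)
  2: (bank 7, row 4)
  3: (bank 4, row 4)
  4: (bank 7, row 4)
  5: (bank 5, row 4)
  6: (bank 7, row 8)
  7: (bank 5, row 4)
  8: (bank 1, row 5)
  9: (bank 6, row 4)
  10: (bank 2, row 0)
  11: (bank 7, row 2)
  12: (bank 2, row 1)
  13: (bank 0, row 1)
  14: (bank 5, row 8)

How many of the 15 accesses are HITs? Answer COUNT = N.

COUNT = 4

step 0: bank5 None->4 [EMPTY]
step 1: bank5 4->4 [HIT]
step 2: bank7 None->4 [EMPTY]
step 3: bank4 None->4 [EMPTY]
step 4: bank7 4->4 [HIT]
step 5: bank5 4->4 [HIT]
step 6: bank7 4->8 [CONFLICT]
step 7: bank5 4->4 [HIT]
step 8: bank1 None->5 [EMPTY]
step 9: bank6 None->4 [EMPTY]
step 10: bank2 None->0 [EMPTY]
step 11: bank7 8->2 [CONFLICT]
step 12: bank2 0->1 [CONFLICT]
step 13: bank0 None->1 [EMPTY]
step 14: bank5 4->8 [CONFLICT]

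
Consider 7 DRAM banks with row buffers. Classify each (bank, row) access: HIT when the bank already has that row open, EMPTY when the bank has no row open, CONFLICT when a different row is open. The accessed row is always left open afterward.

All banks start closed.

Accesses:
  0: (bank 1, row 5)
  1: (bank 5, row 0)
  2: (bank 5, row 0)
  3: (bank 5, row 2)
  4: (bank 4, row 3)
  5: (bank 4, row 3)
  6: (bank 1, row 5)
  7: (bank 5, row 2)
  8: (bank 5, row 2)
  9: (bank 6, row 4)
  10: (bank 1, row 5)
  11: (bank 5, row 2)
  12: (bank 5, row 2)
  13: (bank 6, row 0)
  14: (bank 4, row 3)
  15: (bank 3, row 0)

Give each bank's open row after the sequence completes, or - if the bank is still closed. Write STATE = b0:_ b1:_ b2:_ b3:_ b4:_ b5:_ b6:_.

step 0: bank1 None->5 [EMPTY]
step 1: bank5 None->0 [EMPTY]
step 2: bank5 0->0 [HIT]
step 3: bank5 0->2 [CONFLICT]
step 4: bank4 None->3 [EMPTY]
step 5: bank4 3->3 [HIT]
step 6: bank1 5->5 [HIT]
step 7: bank5 2->2 [HIT]
step 8: bank5 2->2 [HIT]
step 9: bank6 None->4 [EMPTY]
step 10: bank1 5->5 [HIT]
step 11: bank5 2->2 [HIT]
step 12: bank5 2->2 [HIT]
step 13: bank6 4->0 [CONFLICT]
step 14: bank4 3->3 [HIT]
step 15: bank3 None->0 [EMPTY]

STATE = b0:- b1:5 b2:- b3:0 b4:3 b5:2 b6:0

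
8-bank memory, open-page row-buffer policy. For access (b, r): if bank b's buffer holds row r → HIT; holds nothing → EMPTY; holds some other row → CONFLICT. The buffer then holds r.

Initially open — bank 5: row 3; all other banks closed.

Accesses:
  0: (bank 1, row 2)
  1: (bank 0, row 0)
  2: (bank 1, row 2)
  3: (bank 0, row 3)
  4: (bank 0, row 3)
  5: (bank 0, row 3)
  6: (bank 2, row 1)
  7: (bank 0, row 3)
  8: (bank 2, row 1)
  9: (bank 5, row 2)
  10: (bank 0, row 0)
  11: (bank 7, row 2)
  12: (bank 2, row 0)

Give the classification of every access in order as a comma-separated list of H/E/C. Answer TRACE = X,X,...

TRACE = E,E,H,C,H,H,E,H,H,C,C,E,C

0: bank 1 row 2 — prev None → EMPTY
1: bank 0 row 0 — prev None → EMPTY
2: bank 1 row 2 — prev 2 → HIT
3: bank 0 row 3 — prev 0 → CONFLICT
4: bank 0 row 3 — prev 3 → HIT
5: bank 0 row 3 — prev 3 → HIT
6: bank 2 row 1 — prev None → EMPTY
7: bank 0 row 3 — prev 3 → HIT
8: bank 2 row 1 — prev 1 → HIT
9: bank 5 row 2 — prev 3 → CONFLICT
10: bank 0 row 0 — prev 3 → CONFLICT
11: bank 7 row 2 — prev None → EMPTY
12: bank 2 row 0 — prev 1 → CONFLICT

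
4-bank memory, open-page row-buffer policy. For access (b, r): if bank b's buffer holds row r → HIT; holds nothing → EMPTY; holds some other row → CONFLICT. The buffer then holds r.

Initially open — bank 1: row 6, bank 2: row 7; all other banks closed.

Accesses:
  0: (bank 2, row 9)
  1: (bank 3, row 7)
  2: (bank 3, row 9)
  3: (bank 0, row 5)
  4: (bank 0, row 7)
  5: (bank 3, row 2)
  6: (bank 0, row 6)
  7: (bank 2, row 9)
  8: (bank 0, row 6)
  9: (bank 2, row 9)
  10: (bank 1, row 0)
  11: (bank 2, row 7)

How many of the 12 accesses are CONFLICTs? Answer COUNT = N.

  [0] b2 r9: had r7 ⇒ C
  [1] b3 r7: no row ⇒ E
  [2] b3 r9: had r7 ⇒ C
  [3] b0 r5: no row ⇒ E
  [4] b0 r7: had r5 ⇒ C
  [5] b3 r2: had r9 ⇒ C
  [6] b0 r6: had r7 ⇒ C
  [7] b2 r9: had r9 ⇒ H
  [8] b0 r6: had r6 ⇒ H
  [9] b2 r9: had r9 ⇒ H
  [10] b1 r0: had r6 ⇒ C
  [11] b2 r7: had r9 ⇒ C

COUNT = 7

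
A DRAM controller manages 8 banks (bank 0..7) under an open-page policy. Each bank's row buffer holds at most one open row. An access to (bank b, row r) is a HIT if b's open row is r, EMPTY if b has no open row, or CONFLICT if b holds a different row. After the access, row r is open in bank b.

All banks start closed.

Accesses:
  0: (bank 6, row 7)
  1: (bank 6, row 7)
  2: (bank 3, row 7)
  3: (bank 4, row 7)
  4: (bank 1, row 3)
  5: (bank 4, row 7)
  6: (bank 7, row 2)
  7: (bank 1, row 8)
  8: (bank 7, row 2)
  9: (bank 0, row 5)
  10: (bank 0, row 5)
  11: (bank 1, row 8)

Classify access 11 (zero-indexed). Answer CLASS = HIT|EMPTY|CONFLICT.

CLASS = HIT

0: bank 6 row 7 — prev None → EMPTY
1: bank 6 row 7 — prev 7 → HIT
2: bank 3 row 7 — prev None → EMPTY
3: bank 4 row 7 — prev None → EMPTY
4: bank 1 row 3 — prev None → EMPTY
5: bank 4 row 7 — prev 7 → HIT
6: bank 7 row 2 — prev None → EMPTY
7: bank 1 row 8 — prev 3 → CONFLICT
8: bank 7 row 2 — prev 2 → HIT
9: bank 0 row 5 — prev None → EMPTY
10: bank 0 row 5 — prev 5 → HIT
11: bank 1 row 8 — prev 8 → HIT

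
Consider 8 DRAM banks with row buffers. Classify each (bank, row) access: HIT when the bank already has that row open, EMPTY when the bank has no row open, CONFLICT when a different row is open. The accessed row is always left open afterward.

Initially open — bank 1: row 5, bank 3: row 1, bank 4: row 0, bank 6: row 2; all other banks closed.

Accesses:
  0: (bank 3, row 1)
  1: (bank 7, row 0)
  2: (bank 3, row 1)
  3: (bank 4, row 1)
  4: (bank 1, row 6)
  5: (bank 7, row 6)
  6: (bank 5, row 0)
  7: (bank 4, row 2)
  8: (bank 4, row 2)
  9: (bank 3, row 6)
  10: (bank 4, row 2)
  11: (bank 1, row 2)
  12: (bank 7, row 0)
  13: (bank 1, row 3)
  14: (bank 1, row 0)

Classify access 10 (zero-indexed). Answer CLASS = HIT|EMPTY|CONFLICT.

  [0] b3 r1: had r1 ⇒ H
  [1] b7 r0: no row ⇒ E
  [2] b3 r1: had r1 ⇒ H
  [3] b4 r1: had r0 ⇒ C
  [4] b1 r6: had r5 ⇒ C
  [5] b7 r6: had r0 ⇒ C
  [6] b5 r0: no row ⇒ E
  [7] b4 r2: had r1 ⇒ C
  [8] b4 r2: had r2 ⇒ H
  [9] b3 r6: had r1 ⇒ C
  [10] b4 r2: had r2 ⇒ H
  [11] b1 r2: had r6 ⇒ C
  [12] b7 r0: had r6 ⇒ C
  [13] b1 r3: had r2 ⇒ C
  [14] b1 r0: had r3 ⇒ C

CLASS = HIT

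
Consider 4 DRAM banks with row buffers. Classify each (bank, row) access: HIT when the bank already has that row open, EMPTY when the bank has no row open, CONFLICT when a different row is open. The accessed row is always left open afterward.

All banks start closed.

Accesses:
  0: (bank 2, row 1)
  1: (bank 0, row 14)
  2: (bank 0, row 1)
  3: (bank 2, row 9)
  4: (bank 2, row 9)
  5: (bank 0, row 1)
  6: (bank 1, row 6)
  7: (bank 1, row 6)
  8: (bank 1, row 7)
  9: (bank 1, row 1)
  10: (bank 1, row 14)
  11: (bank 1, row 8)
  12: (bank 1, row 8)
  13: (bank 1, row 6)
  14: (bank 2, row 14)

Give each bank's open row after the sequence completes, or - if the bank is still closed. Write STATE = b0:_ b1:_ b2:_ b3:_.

  [0] b2 r1: no row ⇒ E
  [1] b0 r14: no row ⇒ E
  [2] b0 r1: had r14 ⇒ C
  [3] b2 r9: had r1 ⇒ C
  [4] b2 r9: had r9 ⇒ H
  [5] b0 r1: had r1 ⇒ H
  [6] b1 r6: no row ⇒ E
  [7] b1 r6: had r6 ⇒ H
  [8] b1 r7: had r6 ⇒ C
  [9] b1 r1: had r7 ⇒ C
  [10] b1 r14: had r1 ⇒ C
  [11] b1 r8: had r14 ⇒ C
  [12] b1 r8: had r8 ⇒ H
  [13] b1 r6: had r8 ⇒ C
  [14] b2 r14: had r9 ⇒ C

STATE = b0:1 b1:6 b2:14 b3:-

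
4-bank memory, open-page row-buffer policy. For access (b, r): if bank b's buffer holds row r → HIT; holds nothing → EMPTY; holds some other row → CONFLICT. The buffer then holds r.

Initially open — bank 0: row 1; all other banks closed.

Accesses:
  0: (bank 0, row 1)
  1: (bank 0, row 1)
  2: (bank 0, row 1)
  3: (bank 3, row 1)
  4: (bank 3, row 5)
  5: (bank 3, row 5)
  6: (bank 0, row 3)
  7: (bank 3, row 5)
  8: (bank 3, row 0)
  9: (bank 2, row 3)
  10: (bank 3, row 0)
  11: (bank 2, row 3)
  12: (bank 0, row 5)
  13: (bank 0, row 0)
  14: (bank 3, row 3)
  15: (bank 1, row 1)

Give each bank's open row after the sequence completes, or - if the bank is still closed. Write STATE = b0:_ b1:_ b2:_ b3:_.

0: bank 0 row 1 — prev 1 → HIT
1: bank 0 row 1 — prev 1 → HIT
2: bank 0 row 1 — prev 1 → HIT
3: bank 3 row 1 — prev None → EMPTY
4: bank 3 row 5 — prev 1 → CONFLICT
5: bank 3 row 5 — prev 5 → HIT
6: bank 0 row 3 — prev 1 → CONFLICT
7: bank 3 row 5 — prev 5 → HIT
8: bank 3 row 0 — prev 5 → CONFLICT
9: bank 2 row 3 — prev None → EMPTY
10: bank 3 row 0 — prev 0 → HIT
11: bank 2 row 3 — prev 3 → HIT
12: bank 0 row 5 — prev 3 → CONFLICT
13: bank 0 row 0 — prev 5 → CONFLICT
14: bank 3 row 3 — prev 0 → CONFLICT
15: bank 1 row 1 — prev None → EMPTY

STATE = b0:0 b1:1 b2:3 b3:3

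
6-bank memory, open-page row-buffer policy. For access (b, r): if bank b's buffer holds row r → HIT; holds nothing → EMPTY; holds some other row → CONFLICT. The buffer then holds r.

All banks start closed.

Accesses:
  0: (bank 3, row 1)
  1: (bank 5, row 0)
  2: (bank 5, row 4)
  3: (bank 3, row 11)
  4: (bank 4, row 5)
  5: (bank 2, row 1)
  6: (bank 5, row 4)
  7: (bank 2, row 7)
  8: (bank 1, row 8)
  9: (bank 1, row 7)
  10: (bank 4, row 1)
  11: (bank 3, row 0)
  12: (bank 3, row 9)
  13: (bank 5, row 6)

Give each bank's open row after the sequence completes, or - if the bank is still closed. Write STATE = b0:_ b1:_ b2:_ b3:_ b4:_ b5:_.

  [0] b3 r1: no row ⇒ E
  [1] b5 r0: no row ⇒ E
  [2] b5 r4: had r0 ⇒ C
  [3] b3 r11: had r1 ⇒ C
  [4] b4 r5: no row ⇒ E
  [5] b2 r1: no row ⇒ E
  [6] b5 r4: had r4 ⇒ H
  [7] b2 r7: had r1 ⇒ C
  [8] b1 r8: no row ⇒ E
  [9] b1 r7: had r8 ⇒ C
  [10] b4 r1: had r5 ⇒ C
  [11] b3 r0: had r11 ⇒ C
  [12] b3 r9: had r0 ⇒ C
  [13] b5 r6: had r4 ⇒ C

STATE = b0:- b1:7 b2:7 b3:9 b4:1 b5:6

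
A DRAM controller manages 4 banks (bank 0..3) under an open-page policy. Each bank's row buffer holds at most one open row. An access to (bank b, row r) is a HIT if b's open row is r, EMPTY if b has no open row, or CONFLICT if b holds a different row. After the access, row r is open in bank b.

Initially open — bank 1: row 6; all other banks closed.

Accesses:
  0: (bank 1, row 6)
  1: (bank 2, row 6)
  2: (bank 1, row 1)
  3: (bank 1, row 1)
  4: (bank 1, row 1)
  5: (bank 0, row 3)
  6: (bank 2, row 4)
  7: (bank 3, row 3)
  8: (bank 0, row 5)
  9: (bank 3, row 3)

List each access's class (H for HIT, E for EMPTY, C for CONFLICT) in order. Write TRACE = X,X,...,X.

0: bank 1 row 6 — prev 6 → HIT
1: bank 2 row 6 — prev None → EMPTY
2: bank 1 row 1 — prev 6 → CONFLICT
3: bank 1 row 1 — prev 1 → HIT
4: bank 1 row 1 — prev 1 → HIT
5: bank 0 row 3 — prev None → EMPTY
6: bank 2 row 4 — prev 6 → CONFLICT
7: bank 3 row 3 — prev None → EMPTY
8: bank 0 row 5 — prev 3 → CONFLICT
9: bank 3 row 3 — prev 3 → HIT

TRACE = H,E,C,H,H,E,C,E,C,H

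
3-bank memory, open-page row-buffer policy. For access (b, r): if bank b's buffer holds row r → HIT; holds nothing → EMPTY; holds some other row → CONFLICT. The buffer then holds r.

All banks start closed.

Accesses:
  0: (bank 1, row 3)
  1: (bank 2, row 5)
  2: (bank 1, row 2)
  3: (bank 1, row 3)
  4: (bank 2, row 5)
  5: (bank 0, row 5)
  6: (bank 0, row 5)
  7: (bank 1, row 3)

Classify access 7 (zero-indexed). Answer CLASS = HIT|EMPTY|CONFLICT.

#0 (1,3) E
#1 (2,5) E
#2 (1,2) C  (was 3)
#3 (1,3) C  (was 2)
#4 (2,5) H  (was 5)
#5 (0,5) E
#6 (0,5) H  (was 5)
#7 (1,3) H  (was 3)

CLASS = HIT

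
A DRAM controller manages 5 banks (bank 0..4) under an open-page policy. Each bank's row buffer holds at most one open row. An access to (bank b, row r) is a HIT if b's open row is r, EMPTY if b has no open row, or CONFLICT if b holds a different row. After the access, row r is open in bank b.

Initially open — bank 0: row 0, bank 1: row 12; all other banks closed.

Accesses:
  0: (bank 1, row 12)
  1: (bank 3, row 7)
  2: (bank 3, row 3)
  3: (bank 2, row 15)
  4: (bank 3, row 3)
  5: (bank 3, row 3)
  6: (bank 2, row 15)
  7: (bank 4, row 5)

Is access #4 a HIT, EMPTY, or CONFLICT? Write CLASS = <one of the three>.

step 0: bank1 12->12 [HIT]
step 1: bank3 None->7 [EMPTY]
step 2: bank3 7->3 [CONFLICT]
step 3: bank2 None->15 [EMPTY]
step 4: bank3 3->3 [HIT]
step 5: bank3 3->3 [HIT]
step 6: bank2 15->15 [HIT]
step 7: bank4 None->5 [EMPTY]

CLASS = HIT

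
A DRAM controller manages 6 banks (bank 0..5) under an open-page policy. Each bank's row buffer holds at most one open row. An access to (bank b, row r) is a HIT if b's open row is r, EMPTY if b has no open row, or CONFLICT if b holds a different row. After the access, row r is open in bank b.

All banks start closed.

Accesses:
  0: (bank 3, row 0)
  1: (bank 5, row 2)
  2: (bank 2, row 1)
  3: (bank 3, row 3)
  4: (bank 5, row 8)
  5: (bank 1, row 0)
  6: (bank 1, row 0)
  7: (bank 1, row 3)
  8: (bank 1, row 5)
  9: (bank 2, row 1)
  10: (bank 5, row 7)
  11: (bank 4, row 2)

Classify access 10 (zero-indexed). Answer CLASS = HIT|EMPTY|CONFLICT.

  [0] b3 r0: no row ⇒ E
  [1] b5 r2: no row ⇒ E
  [2] b2 r1: no row ⇒ E
  [3] b3 r3: had r0 ⇒ C
  [4] b5 r8: had r2 ⇒ C
  [5] b1 r0: no row ⇒ E
  [6] b1 r0: had r0 ⇒ H
  [7] b1 r3: had r0 ⇒ C
  [8] b1 r5: had r3 ⇒ C
  [9] b2 r1: had r1 ⇒ H
  [10] b5 r7: had r8 ⇒ C
  [11] b4 r2: no row ⇒ E

CLASS = CONFLICT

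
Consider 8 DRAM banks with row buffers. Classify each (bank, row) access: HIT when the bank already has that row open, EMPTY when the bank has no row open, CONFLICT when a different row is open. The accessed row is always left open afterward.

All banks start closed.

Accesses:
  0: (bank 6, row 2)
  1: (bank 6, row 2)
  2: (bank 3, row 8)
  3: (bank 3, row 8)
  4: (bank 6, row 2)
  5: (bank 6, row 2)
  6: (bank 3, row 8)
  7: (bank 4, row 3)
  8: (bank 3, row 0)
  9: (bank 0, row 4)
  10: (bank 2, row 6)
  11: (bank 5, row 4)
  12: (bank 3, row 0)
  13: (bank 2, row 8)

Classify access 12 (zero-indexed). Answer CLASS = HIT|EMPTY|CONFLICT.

CLASS = HIT

0: bank 6 row 2 — prev None → EMPTY
1: bank 6 row 2 — prev 2 → HIT
2: bank 3 row 8 — prev None → EMPTY
3: bank 3 row 8 — prev 8 → HIT
4: bank 6 row 2 — prev 2 → HIT
5: bank 6 row 2 — prev 2 → HIT
6: bank 3 row 8 — prev 8 → HIT
7: bank 4 row 3 — prev None → EMPTY
8: bank 3 row 0 — prev 8 → CONFLICT
9: bank 0 row 4 — prev None → EMPTY
10: bank 2 row 6 — prev None → EMPTY
11: bank 5 row 4 — prev None → EMPTY
12: bank 3 row 0 — prev 0 → HIT
13: bank 2 row 8 — prev 6 → CONFLICT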